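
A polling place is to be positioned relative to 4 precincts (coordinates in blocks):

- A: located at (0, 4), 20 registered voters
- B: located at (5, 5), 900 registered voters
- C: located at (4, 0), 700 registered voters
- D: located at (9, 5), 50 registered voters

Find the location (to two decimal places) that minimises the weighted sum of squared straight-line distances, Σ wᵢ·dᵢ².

(4.64, 2.89)

The minimiser of Σwᵢ‖p−pᵢ‖² is the weighted centroid p* = (Σwᵢpᵢ)/(Σwᵢ).
Σwᵢ = 1670.
Σwᵢxᵢ = 20·0 + 900·5 + 700·4 + 50·9 = 7750.
Σwᵢyᵢ = 20·4 + 900·5 + 700·0 + 50·5 = 4830.
x* = 7750/1670 = 4.64, y* = 4830/1670 = 2.89.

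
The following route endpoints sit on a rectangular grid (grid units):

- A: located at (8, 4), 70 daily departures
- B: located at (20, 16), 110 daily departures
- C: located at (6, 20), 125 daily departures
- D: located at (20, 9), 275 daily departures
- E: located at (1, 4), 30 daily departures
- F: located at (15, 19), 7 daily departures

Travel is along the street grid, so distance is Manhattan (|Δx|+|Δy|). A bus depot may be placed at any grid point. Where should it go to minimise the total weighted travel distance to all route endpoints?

Manhattan distance separates: Σwᵢ(|x−xᵢ|+|y−yᵢ|) = Σwᵢ|x−xᵢ| + Σwᵢ|y−yᵢ|, so x and y are optimised independently as 1-D weighted medians.
Total weight W = 617; half = 308.5.
x-coordinate, sorted with cumulative weight:
  x=1 (E, w=30) cum 30
  x=6 (C, w=125) cum 155
  x=8 (A, w=70) cum 225
  x=15 (F, w=7) cum 232
  x=20 (B, w=110) cum 342  ← median
  x=20 (D, w=275) cum 617
⇒ x* = 20
y-coordinate, sorted with cumulative weight:
  y=4 (A, w=70) cum 70
  y=4 (E, w=30) cum 100
  y=9 (D, w=275) cum 375  ← median
  y=16 (B, w=110) cum 485
  y=19 (F, w=7) cum 492
  y=20 (C, w=125) cum 617
⇒ y* = 9

(20, 9)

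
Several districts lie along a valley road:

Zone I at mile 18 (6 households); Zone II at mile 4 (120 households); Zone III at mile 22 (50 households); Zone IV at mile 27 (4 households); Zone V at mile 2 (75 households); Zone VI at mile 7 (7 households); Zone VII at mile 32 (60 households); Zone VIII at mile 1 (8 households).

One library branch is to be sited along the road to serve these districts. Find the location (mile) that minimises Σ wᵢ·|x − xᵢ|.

For a sum of weighted absolute distances on a line, the optimum is the weighted median (not the mean). Total weight W = 330; half-weight = 165.
Sort by position and accumulate weight:
  mile 1 (Zone VIII, w=8) → cum 8
  mile 2 (Zone V, w=75) → cum 83
  mile 4 (Zone II, w=120) → cum 203  ≥ 165 → median here
  mile 7 (Zone VI, w=7) → cum 210
  mile 18 (Zone I, w=6) → cum 216
  mile 22 (Zone III, w=50) → cum 266
  mile 27 (Zone IV, w=4) → cum 270
  mile 32 (Zone VII, w=60) → cum 330
Optimal location: mile 4.

x = 4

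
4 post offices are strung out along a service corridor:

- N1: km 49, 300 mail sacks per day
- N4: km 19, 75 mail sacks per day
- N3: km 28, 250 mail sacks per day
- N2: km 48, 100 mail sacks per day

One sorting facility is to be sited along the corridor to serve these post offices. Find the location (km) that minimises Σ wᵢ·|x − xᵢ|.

For a sum of weighted absolute distances on a line, the optimum is the weighted median (not the mean). Total weight W = 725; half-weight = 362.5.
Sort by position and accumulate weight:
  km 19 (N4, w=75) → cum 75
  km 28 (N3, w=250) → cum 325
  km 48 (N2, w=100) → cum 425  ≥ 362.5 → median here
  km 49 (N1, w=300) → cum 725
Optimal location: km 48.

x = 48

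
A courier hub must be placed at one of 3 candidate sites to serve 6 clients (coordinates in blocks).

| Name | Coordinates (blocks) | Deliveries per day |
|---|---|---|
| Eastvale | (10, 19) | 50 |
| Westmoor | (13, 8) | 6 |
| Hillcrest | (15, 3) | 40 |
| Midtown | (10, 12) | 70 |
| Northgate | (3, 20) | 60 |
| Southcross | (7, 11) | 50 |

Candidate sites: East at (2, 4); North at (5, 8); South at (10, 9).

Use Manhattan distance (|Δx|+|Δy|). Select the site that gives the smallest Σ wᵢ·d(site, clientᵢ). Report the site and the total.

South, total 2504 blocks

Total weighted distance at each candidate:
  East (2, 4): total = 4540
  North (5, 8): total = 3168
  South (10, 9): total = 2504
Minimum is at South with total 2504 blocks.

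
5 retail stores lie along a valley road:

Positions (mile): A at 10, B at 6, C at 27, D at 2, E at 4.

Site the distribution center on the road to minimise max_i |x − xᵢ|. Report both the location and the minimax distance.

The 1-center on a line is the midpoint of the two extreme points: leftmost at 2, rightmost at 27.
Optimal location = (2 + 27)/2 = 14.5; maximum distance = (27 − 2)/2 = 12.5.

location 14.5, max distance 12.5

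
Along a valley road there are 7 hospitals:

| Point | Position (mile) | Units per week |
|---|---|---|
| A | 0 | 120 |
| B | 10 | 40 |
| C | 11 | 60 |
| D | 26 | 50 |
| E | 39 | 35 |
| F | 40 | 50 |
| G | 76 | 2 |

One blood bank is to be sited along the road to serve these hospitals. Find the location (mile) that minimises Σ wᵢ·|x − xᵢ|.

x = 11

For a sum of weighted absolute distances on a line, the optimum is the weighted median (not the mean). Total weight W = 357; half-weight = 178.5.
Sort by position and accumulate weight:
  mile 0 (A, w=120) → cum 120
  mile 10 (B, w=40) → cum 160
  mile 11 (C, w=60) → cum 220  ≥ 178.5 → median here
  mile 26 (D, w=50) → cum 270
  mile 39 (E, w=35) → cum 305
  mile 40 (F, w=50) → cum 355
  mile 76 (G, w=2) → cum 357
Optimal location: mile 11.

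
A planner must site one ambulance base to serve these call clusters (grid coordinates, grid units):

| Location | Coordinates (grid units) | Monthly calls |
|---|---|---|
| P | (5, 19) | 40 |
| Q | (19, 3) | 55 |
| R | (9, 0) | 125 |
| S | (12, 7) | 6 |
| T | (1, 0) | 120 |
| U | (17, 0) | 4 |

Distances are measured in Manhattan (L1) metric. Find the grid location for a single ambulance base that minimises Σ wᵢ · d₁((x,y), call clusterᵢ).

(9, 0)

Manhattan distance separates: Σwᵢ(|x−xᵢ|+|y−yᵢ|) = Σwᵢ|x−xᵢ| + Σwᵢ|y−yᵢ|, so x and y are optimised independently as 1-D weighted medians.
Total weight W = 350; half = 175.
x-coordinate, sorted with cumulative weight:
  x=1 (T, w=120) cum 120
  x=5 (P, w=40) cum 160
  x=9 (R, w=125) cum 285  ← median
  x=12 (S, w=6) cum 291
  x=17 (U, w=4) cum 295
  x=19 (Q, w=55) cum 350
⇒ x* = 9
y-coordinate, sorted with cumulative weight:
  y=0 (R, w=125) cum 125
  y=0 (T, w=120) cum 245  ← median
  y=0 (U, w=4) cum 249
  y=3 (Q, w=55) cum 304
  y=7 (S, w=6) cum 310
  y=19 (P, w=40) cum 350
⇒ y* = 0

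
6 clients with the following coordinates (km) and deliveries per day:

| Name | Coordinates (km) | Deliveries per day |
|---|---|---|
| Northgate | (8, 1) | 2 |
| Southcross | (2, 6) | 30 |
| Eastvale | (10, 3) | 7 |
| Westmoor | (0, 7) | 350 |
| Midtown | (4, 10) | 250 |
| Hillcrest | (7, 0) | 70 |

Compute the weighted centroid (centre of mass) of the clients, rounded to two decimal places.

(2.31, 7.27)

The minimiser of Σwᵢ‖p−pᵢ‖² is the weighted centroid p* = (Σwᵢpᵢ)/(Σwᵢ).
Σwᵢ = 709.
Σwᵢxᵢ = 2·8 + 30·2 + 7·10 + 350·0 + 250·4 + 70·7 = 1636.
Σwᵢyᵢ = 2·1 + 30·6 + 7·3 + 350·7 + 250·10 + 70·0 = 5153.
x* = 1636/709 = 2.31, y* = 5153/709 = 7.27.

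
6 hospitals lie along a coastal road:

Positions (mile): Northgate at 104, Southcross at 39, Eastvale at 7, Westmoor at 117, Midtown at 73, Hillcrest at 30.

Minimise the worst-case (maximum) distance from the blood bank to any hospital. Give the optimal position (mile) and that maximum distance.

location 62, max distance 55

The 1-center on a line is the midpoint of the two extreme points: leftmost at 7, rightmost at 117.
Optimal location = (7 + 117)/2 = 62; maximum distance = (117 − 7)/2 = 55.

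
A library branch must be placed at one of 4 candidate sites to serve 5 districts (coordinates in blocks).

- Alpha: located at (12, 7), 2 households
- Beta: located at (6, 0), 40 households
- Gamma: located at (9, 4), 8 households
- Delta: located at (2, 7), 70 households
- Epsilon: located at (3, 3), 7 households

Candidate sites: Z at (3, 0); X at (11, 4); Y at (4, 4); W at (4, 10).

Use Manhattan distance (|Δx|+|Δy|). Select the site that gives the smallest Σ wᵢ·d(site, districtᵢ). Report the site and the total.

Total weighted distance at each candidate:
  Z (3, 0): total = 813
  X (11, 4): total = 1287
  Y (4, 4): total = 666
  W (4, 10): total = 996
Minimum is at Y with total 666 blocks.

Y, total 666 blocks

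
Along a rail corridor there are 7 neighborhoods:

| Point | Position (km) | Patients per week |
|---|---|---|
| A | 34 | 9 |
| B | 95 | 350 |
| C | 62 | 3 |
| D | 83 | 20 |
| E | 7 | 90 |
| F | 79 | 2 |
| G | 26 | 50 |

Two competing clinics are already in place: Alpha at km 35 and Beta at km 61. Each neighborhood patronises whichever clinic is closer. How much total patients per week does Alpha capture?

149

The indifferent point is the midpoint (35+61)/2 = 48; neighborhoods left of it (closer to Alpha at 35) go to Alpha, those right go to Beta.
  E at 7 (w=90) → Alpha
  G at 26 (w=50) → Alpha
  A at 34 (w=9) → Alpha
  C at 62 (w=3) → Beta
  F at 79 (w=2) → Beta
  D at 83 (w=20) → Beta
  B at 95 (w=350) → Beta
Alpha captures 149; Beta captures 375.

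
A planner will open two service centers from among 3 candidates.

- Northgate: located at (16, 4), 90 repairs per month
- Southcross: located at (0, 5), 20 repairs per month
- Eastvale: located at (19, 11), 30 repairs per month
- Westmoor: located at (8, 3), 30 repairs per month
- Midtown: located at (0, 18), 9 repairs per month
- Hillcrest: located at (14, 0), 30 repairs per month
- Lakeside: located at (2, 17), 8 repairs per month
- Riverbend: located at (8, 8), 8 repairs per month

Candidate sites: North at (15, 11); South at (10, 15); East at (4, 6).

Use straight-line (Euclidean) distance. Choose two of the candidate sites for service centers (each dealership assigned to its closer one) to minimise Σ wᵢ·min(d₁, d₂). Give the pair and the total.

{North, East}, total 1559.3

Evaluate every pair (each demand assigned to the nearer of the two):
  {North, East}: total = 1559.3
  {North, South}: total = 1907.7
  {South, East}: total = 2168.4
Best pair: {North, East} with total 1559.3.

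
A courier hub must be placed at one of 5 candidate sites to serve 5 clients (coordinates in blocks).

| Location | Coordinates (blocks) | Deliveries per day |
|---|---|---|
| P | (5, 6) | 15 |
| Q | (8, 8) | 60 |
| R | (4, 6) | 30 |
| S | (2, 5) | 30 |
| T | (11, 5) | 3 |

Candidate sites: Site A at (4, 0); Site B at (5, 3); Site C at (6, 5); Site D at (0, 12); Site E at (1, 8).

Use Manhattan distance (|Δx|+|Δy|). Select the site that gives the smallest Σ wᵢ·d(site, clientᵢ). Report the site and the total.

Site C, total 555 blocks

Total weighted distance at each candidate:
  Site A (4, 0): total = 1251
  Site B (5, 3): total = 819
  Site C (6, 5): total = 555
  Site D (0, 12): total = 1509
  Site E (1, 8): total = 819
Minimum is at Site C with total 555 blocks.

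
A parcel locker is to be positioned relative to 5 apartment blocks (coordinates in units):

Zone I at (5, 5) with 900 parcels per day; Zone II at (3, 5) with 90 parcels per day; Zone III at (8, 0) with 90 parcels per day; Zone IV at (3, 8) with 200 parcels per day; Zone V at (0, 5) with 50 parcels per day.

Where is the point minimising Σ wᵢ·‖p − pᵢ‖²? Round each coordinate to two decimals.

(4.58, 5.11)

The minimiser of Σwᵢ‖p−pᵢ‖² is the weighted centroid p* = (Σwᵢpᵢ)/(Σwᵢ).
Σwᵢ = 1330.
Σwᵢxᵢ = 900·5 + 90·3 + 90·8 + 200·3 + 50·0 = 6090.
Σwᵢyᵢ = 900·5 + 90·5 + 90·0 + 200·8 + 50·5 = 6800.
x* = 6090/1330 = 4.58, y* = 6800/1330 = 5.11.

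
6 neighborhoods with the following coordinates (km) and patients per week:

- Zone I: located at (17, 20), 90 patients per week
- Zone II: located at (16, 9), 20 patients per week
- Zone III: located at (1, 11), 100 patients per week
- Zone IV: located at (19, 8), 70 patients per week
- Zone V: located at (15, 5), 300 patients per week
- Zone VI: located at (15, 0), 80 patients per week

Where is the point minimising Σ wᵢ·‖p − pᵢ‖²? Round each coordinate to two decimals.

The minimiser of Σwᵢ‖p−pᵢ‖² is the weighted centroid p* = (Σwᵢpᵢ)/(Σwᵢ).
Σwᵢ = 660.
Σwᵢxᵢ = 90·17 + 20·16 + 100·1 + 70·19 + 300·15 + 80·15 = 8980.
Σwᵢyᵢ = 90·20 + 20·9 + 100·11 + 70·8 + 300·5 + 80·0 = 5140.
x* = 8980/660 = 13.61, y* = 5140/660 = 7.79.

(13.61, 7.79)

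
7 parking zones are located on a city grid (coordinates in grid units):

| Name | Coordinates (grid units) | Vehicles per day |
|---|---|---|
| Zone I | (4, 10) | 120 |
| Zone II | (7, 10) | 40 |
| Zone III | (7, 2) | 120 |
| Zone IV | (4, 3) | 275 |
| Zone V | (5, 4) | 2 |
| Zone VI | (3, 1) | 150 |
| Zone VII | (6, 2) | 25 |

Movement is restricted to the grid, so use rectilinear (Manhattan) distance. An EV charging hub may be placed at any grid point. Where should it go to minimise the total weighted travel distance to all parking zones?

(4, 3)

Manhattan distance separates: Σwᵢ(|x−xᵢ|+|y−yᵢ|) = Σwᵢ|x−xᵢ| + Σwᵢ|y−yᵢ|, so x and y are optimised independently as 1-D weighted medians.
Total weight W = 732; half = 366.
x-coordinate, sorted with cumulative weight:
  x=3 (Zone VI, w=150) cum 150
  x=4 (Zone I, w=120) cum 270
  x=4 (Zone IV, w=275) cum 545  ← median
  x=5 (Zone V, w=2) cum 547
  x=6 (Zone VII, w=25) cum 572
  x=7 (Zone II, w=40) cum 612
  x=7 (Zone III, w=120) cum 732
⇒ x* = 4
y-coordinate, sorted with cumulative weight:
  y=1 (Zone VI, w=150) cum 150
  y=2 (Zone III, w=120) cum 270
  y=2 (Zone VII, w=25) cum 295
  y=3 (Zone IV, w=275) cum 570  ← median
  y=4 (Zone V, w=2) cum 572
  y=10 (Zone I, w=120) cum 692
  y=10 (Zone II, w=40) cum 732
⇒ y* = 3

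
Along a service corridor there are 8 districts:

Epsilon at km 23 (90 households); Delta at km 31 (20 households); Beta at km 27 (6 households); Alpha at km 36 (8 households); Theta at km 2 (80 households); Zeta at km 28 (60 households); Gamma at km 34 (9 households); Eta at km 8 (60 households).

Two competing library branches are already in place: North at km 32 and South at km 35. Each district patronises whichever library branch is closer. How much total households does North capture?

The indifferent point is the midpoint (32+35)/2 = 33.5; districts left of it (closer to North at 32) go to North, those right go to South.
  Theta at 2 (w=80) → North
  Eta at 8 (w=60) → North
  Epsilon at 23 (w=90) → North
  Beta at 27 (w=6) → North
  Zeta at 28 (w=60) → North
  Delta at 31 (w=20) → North
  Gamma at 34 (w=9) → South
  Alpha at 36 (w=8) → South
North captures 316; South captures 17.

316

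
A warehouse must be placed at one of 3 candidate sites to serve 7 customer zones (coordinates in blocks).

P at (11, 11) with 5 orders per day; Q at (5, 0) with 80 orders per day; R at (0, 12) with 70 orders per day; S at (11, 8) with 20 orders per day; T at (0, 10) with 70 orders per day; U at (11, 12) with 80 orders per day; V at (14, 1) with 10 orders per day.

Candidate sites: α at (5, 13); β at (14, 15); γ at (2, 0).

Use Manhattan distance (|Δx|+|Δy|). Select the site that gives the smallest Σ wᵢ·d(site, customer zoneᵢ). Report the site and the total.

α, total 3050 blocks

Total weighted distance at each candidate:
  α (5, 13): total = 3050
  β (14, 15): total = 5295
  γ (2, 0): total = 4310
Minimum is at α with total 3050 blocks.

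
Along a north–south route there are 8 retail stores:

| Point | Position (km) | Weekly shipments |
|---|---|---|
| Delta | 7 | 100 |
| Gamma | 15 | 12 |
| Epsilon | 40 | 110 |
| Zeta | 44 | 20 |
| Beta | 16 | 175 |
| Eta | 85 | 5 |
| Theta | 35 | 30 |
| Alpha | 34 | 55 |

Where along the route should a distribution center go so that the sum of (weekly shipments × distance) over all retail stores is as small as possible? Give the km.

For a sum of weighted absolute distances on a line, the optimum is the weighted median (not the mean). Total weight W = 507; half-weight = 253.5.
Sort by position and accumulate weight:
  km 7 (Delta, w=100) → cum 100
  km 15 (Gamma, w=12) → cum 112
  km 16 (Beta, w=175) → cum 287  ≥ 253.5 → median here
  km 34 (Alpha, w=55) → cum 342
  km 35 (Theta, w=30) → cum 372
  km 40 (Epsilon, w=110) → cum 482
  km 44 (Zeta, w=20) → cum 502
  km 85 (Eta, w=5) → cum 507
Optimal location: km 16.

x = 16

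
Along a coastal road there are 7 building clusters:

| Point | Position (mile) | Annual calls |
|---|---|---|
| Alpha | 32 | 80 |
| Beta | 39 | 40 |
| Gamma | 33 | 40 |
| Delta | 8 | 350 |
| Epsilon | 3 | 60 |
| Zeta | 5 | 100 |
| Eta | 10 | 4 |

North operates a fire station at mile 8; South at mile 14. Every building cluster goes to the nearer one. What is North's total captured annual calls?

514

The indifferent point is the midpoint (8+14)/2 = 11; building clusters left of it (closer to North at 8) go to North, those right go to South.
  Epsilon at 3 (w=60) → North
  Zeta at 5 (w=100) → North
  Delta at 8 (w=350) → North
  Eta at 10 (w=4) → North
  Alpha at 32 (w=80) → South
  Gamma at 33 (w=40) → South
  Beta at 39 (w=40) → South
North captures 514; South captures 160.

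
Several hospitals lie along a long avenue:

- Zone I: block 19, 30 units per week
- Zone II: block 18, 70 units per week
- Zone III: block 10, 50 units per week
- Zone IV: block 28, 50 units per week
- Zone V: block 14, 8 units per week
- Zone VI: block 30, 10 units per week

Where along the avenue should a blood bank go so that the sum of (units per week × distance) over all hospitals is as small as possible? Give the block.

x = 18

For a sum of weighted absolute distances on a line, the optimum is the weighted median (not the mean). Total weight W = 218; half-weight = 109.
Sort by position and accumulate weight:
  block 10 (Zone III, w=50) → cum 50
  block 14 (Zone V, w=8) → cum 58
  block 18 (Zone II, w=70) → cum 128  ≥ 109 → median here
  block 19 (Zone I, w=30) → cum 158
  block 28 (Zone IV, w=50) → cum 208
  block 30 (Zone VI, w=10) → cum 218
Optimal location: block 18.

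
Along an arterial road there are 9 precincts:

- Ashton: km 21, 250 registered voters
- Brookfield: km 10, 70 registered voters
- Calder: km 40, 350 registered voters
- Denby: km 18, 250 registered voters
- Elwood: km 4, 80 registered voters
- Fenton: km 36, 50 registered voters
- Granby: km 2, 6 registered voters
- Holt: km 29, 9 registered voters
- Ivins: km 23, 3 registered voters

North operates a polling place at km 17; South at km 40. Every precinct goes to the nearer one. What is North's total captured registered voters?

The indifferent point is the midpoint (17+40)/2 = 28.5; precincts left of it (closer to North at 17) go to North, those right go to South.
  Granby at 2 (w=6) → North
  Elwood at 4 (w=80) → North
  Brookfield at 10 (w=70) → North
  Denby at 18 (w=250) → North
  Ashton at 21 (w=250) → North
  Ivins at 23 (w=3) → North
  Holt at 29 (w=9) → South
  Fenton at 36 (w=50) → South
  Calder at 40 (w=350) → South
North captures 659; South captures 409.

659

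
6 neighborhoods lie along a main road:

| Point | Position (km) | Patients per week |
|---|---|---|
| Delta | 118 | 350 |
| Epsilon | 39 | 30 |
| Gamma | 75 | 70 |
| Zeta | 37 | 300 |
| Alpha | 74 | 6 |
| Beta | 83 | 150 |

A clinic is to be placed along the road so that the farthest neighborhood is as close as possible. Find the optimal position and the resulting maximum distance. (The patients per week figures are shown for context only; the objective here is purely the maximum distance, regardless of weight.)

The 1-center on a line is the midpoint of the two extreme points: leftmost at 37, rightmost at 118.
Optimal location = (37 + 118)/2 = 77.5; maximum distance = (118 − 37)/2 = 40.5.

location 77.5, max distance 40.5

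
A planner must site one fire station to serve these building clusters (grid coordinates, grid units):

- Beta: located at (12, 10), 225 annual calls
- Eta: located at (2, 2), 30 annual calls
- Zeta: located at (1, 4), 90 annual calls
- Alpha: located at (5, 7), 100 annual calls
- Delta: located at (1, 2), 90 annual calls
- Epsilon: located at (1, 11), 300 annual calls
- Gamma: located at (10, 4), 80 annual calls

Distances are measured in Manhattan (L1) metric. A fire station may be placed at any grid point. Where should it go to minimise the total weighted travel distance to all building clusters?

(1, 10)

Manhattan distance separates: Σwᵢ(|x−xᵢ|+|y−yᵢ|) = Σwᵢ|x−xᵢ| + Σwᵢ|y−yᵢ|, so x and y are optimised independently as 1-D weighted medians.
Total weight W = 915; half = 457.5.
x-coordinate, sorted with cumulative weight:
  x=1 (Zeta, w=90) cum 90
  x=1 (Delta, w=90) cum 180
  x=1 (Epsilon, w=300) cum 480  ← median
  x=2 (Eta, w=30) cum 510
  x=5 (Alpha, w=100) cum 610
  x=10 (Gamma, w=80) cum 690
  x=12 (Beta, w=225) cum 915
⇒ x* = 1
y-coordinate, sorted with cumulative weight:
  y=2 (Eta, w=30) cum 30
  y=2 (Delta, w=90) cum 120
  y=4 (Zeta, w=90) cum 210
  y=4 (Gamma, w=80) cum 290
  y=7 (Alpha, w=100) cum 390
  y=10 (Beta, w=225) cum 615  ← median
  y=11 (Epsilon, w=300) cum 915
⇒ y* = 10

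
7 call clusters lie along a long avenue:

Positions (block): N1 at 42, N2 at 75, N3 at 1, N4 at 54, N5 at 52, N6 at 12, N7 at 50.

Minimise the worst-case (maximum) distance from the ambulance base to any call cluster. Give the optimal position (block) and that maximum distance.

location 38, max distance 37

The 1-center on a line is the midpoint of the two extreme points: leftmost at 1, rightmost at 75.
Optimal location = (1 + 75)/2 = 38; maximum distance = (75 − 1)/2 = 37.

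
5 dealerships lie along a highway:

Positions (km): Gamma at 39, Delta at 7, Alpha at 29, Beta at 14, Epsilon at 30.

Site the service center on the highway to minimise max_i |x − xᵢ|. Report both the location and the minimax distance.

The 1-center on a line is the midpoint of the two extreme points: leftmost at 7, rightmost at 39.
Optimal location = (7 + 39)/2 = 23; maximum distance = (39 − 7)/2 = 16.

location 23, max distance 16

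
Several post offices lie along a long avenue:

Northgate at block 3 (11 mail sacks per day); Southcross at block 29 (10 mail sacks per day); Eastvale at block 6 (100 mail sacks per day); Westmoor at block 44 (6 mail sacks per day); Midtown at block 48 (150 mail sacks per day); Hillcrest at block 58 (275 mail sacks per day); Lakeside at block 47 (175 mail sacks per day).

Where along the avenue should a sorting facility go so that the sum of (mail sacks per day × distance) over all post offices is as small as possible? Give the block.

x = 48

For a sum of weighted absolute distances on a line, the optimum is the weighted median (not the mean). Total weight W = 727; half-weight = 363.5.
Sort by position and accumulate weight:
  block 3 (Northgate, w=11) → cum 11
  block 6 (Eastvale, w=100) → cum 111
  block 29 (Southcross, w=10) → cum 121
  block 44 (Westmoor, w=6) → cum 127
  block 47 (Lakeside, w=175) → cum 302
  block 48 (Midtown, w=150) → cum 452  ≥ 363.5 → median here
  block 58 (Hillcrest, w=275) → cum 727
Optimal location: block 48.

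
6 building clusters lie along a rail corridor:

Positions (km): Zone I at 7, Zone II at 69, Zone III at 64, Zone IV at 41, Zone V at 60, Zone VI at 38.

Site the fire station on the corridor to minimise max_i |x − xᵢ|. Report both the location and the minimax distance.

location 38, max distance 31

The 1-center on a line is the midpoint of the two extreme points: leftmost at 7, rightmost at 69.
Optimal location = (7 + 69)/2 = 38; maximum distance = (69 − 7)/2 = 31.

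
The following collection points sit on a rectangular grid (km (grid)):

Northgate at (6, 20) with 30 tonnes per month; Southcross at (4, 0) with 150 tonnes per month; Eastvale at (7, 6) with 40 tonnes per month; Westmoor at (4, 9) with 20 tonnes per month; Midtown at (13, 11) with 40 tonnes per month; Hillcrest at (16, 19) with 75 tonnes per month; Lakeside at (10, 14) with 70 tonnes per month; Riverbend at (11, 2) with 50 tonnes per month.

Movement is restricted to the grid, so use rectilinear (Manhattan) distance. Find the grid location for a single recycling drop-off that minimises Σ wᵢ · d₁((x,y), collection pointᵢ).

(7, 6)

Manhattan distance separates: Σwᵢ(|x−xᵢ|+|y−yᵢ|) = Σwᵢ|x−xᵢ| + Σwᵢ|y−yᵢ|, so x and y are optimised independently as 1-D weighted medians.
Total weight W = 475; half = 237.5.
x-coordinate, sorted with cumulative weight:
  x=4 (Southcross, w=150) cum 150
  x=4 (Westmoor, w=20) cum 170
  x=6 (Northgate, w=30) cum 200
  x=7 (Eastvale, w=40) cum 240  ← median
  x=10 (Lakeside, w=70) cum 310
  x=11 (Riverbend, w=50) cum 360
  x=13 (Midtown, w=40) cum 400
  x=16 (Hillcrest, w=75) cum 475
⇒ x* = 7
y-coordinate, sorted with cumulative weight:
  y=0 (Southcross, w=150) cum 150
  y=2 (Riverbend, w=50) cum 200
  y=6 (Eastvale, w=40) cum 240  ← median
  y=9 (Westmoor, w=20) cum 260
  y=11 (Midtown, w=40) cum 300
  y=14 (Lakeside, w=70) cum 370
  y=19 (Hillcrest, w=75) cum 445
  y=20 (Northgate, w=30) cum 475
⇒ y* = 6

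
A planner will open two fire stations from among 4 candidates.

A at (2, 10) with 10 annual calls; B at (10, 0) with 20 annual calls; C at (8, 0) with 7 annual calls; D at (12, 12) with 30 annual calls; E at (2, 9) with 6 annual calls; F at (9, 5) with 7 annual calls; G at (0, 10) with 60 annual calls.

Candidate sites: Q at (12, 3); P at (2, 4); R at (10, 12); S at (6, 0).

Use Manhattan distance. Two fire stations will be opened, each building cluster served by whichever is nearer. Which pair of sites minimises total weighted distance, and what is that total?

Evaluate every pair (each demand assigned to the nearer of the two):
  {P, R}: total = 996
  {Q, P}: total = 1024
  {R, S}: total = 1096
  {Q, R}: total = 1130
  {P, S}: total = 1260
  {Q, S}: total = 1577
Best pair: {P, R} with total 996.

{P, R}, total 996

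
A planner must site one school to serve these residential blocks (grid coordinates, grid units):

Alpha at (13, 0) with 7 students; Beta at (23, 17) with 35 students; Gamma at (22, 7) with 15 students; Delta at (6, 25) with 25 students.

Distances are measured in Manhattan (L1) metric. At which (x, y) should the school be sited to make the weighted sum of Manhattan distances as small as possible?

(22, 17)

Manhattan distance separates: Σwᵢ(|x−xᵢ|+|y−yᵢ|) = Σwᵢ|x−xᵢ| + Σwᵢ|y−yᵢ|, so x and y are optimised independently as 1-D weighted medians.
Total weight W = 82; half = 41.
x-coordinate, sorted with cumulative weight:
  x=6 (Delta, w=25) cum 25
  x=13 (Alpha, w=7) cum 32
  x=22 (Gamma, w=15) cum 47  ← median
  x=23 (Beta, w=35) cum 82
⇒ x* = 22
y-coordinate, sorted with cumulative weight:
  y=0 (Alpha, w=7) cum 7
  y=7 (Gamma, w=15) cum 22
  y=17 (Beta, w=35) cum 57  ← median
  y=25 (Delta, w=25) cum 82
⇒ y* = 17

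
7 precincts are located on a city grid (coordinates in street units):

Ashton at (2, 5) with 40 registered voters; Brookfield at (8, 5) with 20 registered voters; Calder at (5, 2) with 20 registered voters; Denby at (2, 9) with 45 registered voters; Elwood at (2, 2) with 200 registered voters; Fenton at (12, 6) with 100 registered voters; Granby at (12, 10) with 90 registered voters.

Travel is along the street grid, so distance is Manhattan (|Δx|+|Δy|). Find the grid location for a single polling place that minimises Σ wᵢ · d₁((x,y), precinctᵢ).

Manhattan distance separates: Σwᵢ(|x−xᵢ|+|y−yᵢ|) = Σwᵢ|x−xᵢ| + Σwᵢ|y−yᵢ|, so x and y are optimised independently as 1-D weighted medians.
Total weight W = 515; half = 257.5.
x-coordinate, sorted with cumulative weight:
  x=2 (Ashton, w=40) cum 40
  x=2 (Denby, w=45) cum 85
  x=2 (Elwood, w=200) cum 285  ← median
  x=5 (Calder, w=20) cum 305
  x=8 (Brookfield, w=20) cum 325
  x=12 (Fenton, w=100) cum 425
  x=12 (Granby, w=90) cum 515
⇒ x* = 2
y-coordinate, sorted with cumulative weight:
  y=2 (Calder, w=20) cum 20
  y=2 (Elwood, w=200) cum 220
  y=5 (Ashton, w=40) cum 260  ← median
  y=5 (Brookfield, w=20) cum 280
  y=6 (Fenton, w=100) cum 380
  y=9 (Denby, w=45) cum 425
  y=10 (Granby, w=90) cum 515
⇒ y* = 5

(2, 5)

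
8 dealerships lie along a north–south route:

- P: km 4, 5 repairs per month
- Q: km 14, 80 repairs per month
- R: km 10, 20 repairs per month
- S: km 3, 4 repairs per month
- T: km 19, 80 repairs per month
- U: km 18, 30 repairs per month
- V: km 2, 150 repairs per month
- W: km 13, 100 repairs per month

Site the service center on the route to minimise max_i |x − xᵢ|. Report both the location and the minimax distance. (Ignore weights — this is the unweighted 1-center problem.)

The 1-center on a line is the midpoint of the two extreme points: leftmost at 2, rightmost at 19.
Optimal location = (2 + 19)/2 = 10.5; maximum distance = (19 − 2)/2 = 8.5.

location 10.5, max distance 8.5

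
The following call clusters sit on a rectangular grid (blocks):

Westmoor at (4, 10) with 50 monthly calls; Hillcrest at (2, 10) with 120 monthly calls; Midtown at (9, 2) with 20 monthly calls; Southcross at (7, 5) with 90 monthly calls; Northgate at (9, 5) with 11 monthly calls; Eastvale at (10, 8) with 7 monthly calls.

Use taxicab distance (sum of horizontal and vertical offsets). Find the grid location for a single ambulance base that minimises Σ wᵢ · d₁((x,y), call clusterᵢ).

(4, 10)

Manhattan distance separates: Σwᵢ(|x−xᵢ|+|y−yᵢ|) = Σwᵢ|x−xᵢ| + Σwᵢ|y−yᵢ|, so x and y are optimised independently as 1-D weighted medians.
Total weight W = 298; half = 149.
x-coordinate, sorted with cumulative weight:
  x=2 (Hillcrest, w=120) cum 120
  x=4 (Westmoor, w=50) cum 170  ← median
  x=7 (Southcross, w=90) cum 260
  x=9 (Midtown, w=20) cum 280
  x=9 (Northgate, w=11) cum 291
  x=10 (Eastvale, w=7) cum 298
⇒ x* = 4
y-coordinate, sorted with cumulative weight:
  y=2 (Midtown, w=20) cum 20
  y=5 (Southcross, w=90) cum 110
  y=5 (Northgate, w=11) cum 121
  y=8 (Eastvale, w=7) cum 128
  y=10 (Westmoor, w=50) cum 178  ← median
  y=10 (Hillcrest, w=120) cum 298
⇒ y* = 10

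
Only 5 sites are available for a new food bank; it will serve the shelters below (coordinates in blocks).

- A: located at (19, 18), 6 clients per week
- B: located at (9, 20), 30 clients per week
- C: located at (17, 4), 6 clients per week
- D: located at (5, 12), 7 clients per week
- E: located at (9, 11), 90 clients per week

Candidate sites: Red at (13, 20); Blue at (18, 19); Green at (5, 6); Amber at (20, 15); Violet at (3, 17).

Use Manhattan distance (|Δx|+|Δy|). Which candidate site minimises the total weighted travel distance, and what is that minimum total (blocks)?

Red, total 1570 blocks

Total weighted distance at each candidate:
  Red (13, 20): total = 1570
  Blue (18, 19): total = 2078
  Green (5, 6): total = 1632
  Amber (20, 15): total = 2064
  Violet (3, 17): total = 1663
Minimum is at Red with total 1570 blocks.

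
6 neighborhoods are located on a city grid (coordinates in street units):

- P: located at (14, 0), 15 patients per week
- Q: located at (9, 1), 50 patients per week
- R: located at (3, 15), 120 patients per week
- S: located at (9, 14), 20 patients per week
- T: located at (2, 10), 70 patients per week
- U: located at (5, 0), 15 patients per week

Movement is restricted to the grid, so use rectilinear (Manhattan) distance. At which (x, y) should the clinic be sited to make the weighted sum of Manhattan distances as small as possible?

Manhattan distance separates: Σwᵢ(|x−xᵢ|+|y−yᵢ|) = Σwᵢ|x−xᵢ| + Σwᵢ|y−yᵢ|, so x and y are optimised independently as 1-D weighted medians.
Total weight W = 290; half = 145.
x-coordinate, sorted with cumulative weight:
  x=2 (T, w=70) cum 70
  x=3 (R, w=120) cum 190  ← median
  x=5 (U, w=15) cum 205
  x=9 (Q, w=50) cum 255
  x=9 (S, w=20) cum 275
  x=14 (P, w=15) cum 290
⇒ x* = 3
y-coordinate, sorted with cumulative weight:
  y=0 (P, w=15) cum 15
  y=0 (U, w=15) cum 30
  y=1 (Q, w=50) cum 80
  y=10 (T, w=70) cum 150  ← median
  y=14 (S, w=20) cum 170
  y=15 (R, w=120) cum 290
⇒ y* = 10

(3, 10)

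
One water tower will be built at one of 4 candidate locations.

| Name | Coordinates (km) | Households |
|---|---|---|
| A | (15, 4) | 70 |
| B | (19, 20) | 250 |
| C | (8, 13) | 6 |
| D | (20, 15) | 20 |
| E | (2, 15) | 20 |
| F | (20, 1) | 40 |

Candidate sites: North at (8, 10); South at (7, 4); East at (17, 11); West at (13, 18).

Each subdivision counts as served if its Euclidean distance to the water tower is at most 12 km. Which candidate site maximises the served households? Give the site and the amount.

East, covering 386

Coverage radius r = 12 km; a point is covered iff (Δx)²+(Δy)² ≤ 12² = 144.
  North (8, 10): covers {A, C, E} → 96
  South (7, 4): covers {A, C} → 76
  East (17, 11): covers {A, B, C, D, F} → 386
  West (13, 18): covers {B, C, D, E} → 296
Maximum coverage at East: 386 households.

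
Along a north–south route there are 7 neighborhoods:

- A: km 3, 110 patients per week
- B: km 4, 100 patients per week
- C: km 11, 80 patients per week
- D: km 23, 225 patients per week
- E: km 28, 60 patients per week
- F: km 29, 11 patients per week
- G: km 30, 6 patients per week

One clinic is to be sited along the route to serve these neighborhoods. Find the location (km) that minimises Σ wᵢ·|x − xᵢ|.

For a sum of weighted absolute distances on a line, the optimum is the weighted median (not the mean). Total weight W = 592; half-weight = 296.
Sort by position and accumulate weight:
  km 3 (A, w=110) → cum 110
  km 4 (B, w=100) → cum 210
  km 11 (C, w=80) → cum 290
  km 23 (D, w=225) → cum 515  ≥ 296 → median here
  km 28 (E, w=60) → cum 575
  km 29 (F, w=11) → cum 586
  km 30 (G, w=6) → cum 592
Optimal location: km 23.

x = 23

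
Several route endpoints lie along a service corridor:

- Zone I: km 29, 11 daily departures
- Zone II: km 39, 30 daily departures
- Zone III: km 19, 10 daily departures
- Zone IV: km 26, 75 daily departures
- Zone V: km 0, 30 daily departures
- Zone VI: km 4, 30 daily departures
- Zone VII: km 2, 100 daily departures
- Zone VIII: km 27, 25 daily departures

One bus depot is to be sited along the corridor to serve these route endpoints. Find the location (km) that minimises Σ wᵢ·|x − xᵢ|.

x = 4

For a sum of weighted absolute distances on a line, the optimum is the weighted median (not the mean). Total weight W = 311; half-weight = 155.5.
Sort by position and accumulate weight:
  km 0 (Zone V, w=30) → cum 30
  km 2 (Zone VII, w=100) → cum 130
  km 4 (Zone VI, w=30) → cum 160  ≥ 155.5 → median here
  km 19 (Zone III, w=10) → cum 170
  km 26 (Zone IV, w=75) → cum 245
  km 27 (Zone VIII, w=25) → cum 270
  km 29 (Zone I, w=11) → cum 281
  km 39 (Zone II, w=30) → cum 311
Optimal location: km 4.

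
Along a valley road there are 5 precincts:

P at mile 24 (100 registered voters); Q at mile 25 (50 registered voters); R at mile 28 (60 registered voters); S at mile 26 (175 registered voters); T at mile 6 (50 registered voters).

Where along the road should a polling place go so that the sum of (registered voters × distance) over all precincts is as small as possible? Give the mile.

For a sum of weighted absolute distances on a line, the optimum is the weighted median (not the mean). Total weight W = 435; half-weight = 217.5.
Sort by position and accumulate weight:
  mile 6 (T, w=50) → cum 50
  mile 24 (P, w=100) → cum 150
  mile 25 (Q, w=50) → cum 200
  mile 26 (S, w=175) → cum 375  ≥ 217.5 → median here
  mile 28 (R, w=60) → cum 435
Optimal location: mile 26.

x = 26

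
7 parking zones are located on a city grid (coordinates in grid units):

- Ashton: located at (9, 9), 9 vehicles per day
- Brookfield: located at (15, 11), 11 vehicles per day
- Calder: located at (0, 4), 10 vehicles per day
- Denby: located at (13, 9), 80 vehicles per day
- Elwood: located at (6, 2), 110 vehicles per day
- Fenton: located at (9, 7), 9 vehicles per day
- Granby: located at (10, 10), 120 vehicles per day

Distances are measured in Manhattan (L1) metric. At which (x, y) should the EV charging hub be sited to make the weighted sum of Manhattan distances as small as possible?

(10, 9)

Manhattan distance separates: Σwᵢ(|x−xᵢ|+|y−yᵢ|) = Σwᵢ|x−xᵢ| + Σwᵢ|y−yᵢ|, so x and y are optimised independently as 1-D weighted medians.
Total weight W = 349; half = 174.5.
x-coordinate, sorted with cumulative weight:
  x=0 (Calder, w=10) cum 10
  x=6 (Elwood, w=110) cum 120
  x=9 (Ashton, w=9) cum 129
  x=9 (Fenton, w=9) cum 138
  x=10 (Granby, w=120) cum 258  ← median
  x=13 (Denby, w=80) cum 338
  x=15 (Brookfield, w=11) cum 349
⇒ x* = 10
y-coordinate, sorted with cumulative weight:
  y=2 (Elwood, w=110) cum 110
  y=4 (Calder, w=10) cum 120
  y=7 (Fenton, w=9) cum 129
  y=9 (Ashton, w=9) cum 138
  y=9 (Denby, w=80) cum 218  ← median
  y=10 (Granby, w=120) cum 338
  y=11 (Brookfield, w=11) cum 349
⇒ y* = 9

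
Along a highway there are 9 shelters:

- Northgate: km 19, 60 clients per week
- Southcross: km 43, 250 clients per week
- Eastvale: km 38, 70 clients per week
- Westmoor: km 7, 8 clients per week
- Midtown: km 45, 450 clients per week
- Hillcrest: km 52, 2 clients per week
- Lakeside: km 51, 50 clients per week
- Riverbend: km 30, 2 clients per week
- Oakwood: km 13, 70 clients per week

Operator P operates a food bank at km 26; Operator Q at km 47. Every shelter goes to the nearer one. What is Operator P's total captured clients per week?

140

The indifferent point is the midpoint (26+47)/2 = 36.5; shelters left of it (closer to Operator P at 26) go to Operator P, those right go to Operator Q.
  Westmoor at 7 (w=8) → Operator P
  Oakwood at 13 (w=70) → Operator P
  Northgate at 19 (w=60) → Operator P
  Riverbend at 30 (w=2) → Operator P
  Eastvale at 38 (w=70) → Operator Q
  Southcross at 43 (w=250) → Operator Q
  Midtown at 45 (w=450) → Operator Q
  Lakeside at 51 (w=50) → Operator Q
  Hillcrest at 52 (w=2) → Operator Q
Operator P captures 140; Operator Q captures 822.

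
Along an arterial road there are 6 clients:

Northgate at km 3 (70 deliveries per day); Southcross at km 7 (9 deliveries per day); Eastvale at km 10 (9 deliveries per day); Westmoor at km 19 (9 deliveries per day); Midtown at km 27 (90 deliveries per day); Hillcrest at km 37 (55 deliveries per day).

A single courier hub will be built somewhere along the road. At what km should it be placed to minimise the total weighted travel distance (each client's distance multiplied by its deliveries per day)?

For a sum of weighted absolute distances on a line, the optimum is the weighted median (not the mean). Total weight W = 242; half-weight = 121.
Sort by position and accumulate weight:
  km 3 (Northgate, w=70) → cum 70
  km 7 (Southcross, w=9) → cum 79
  km 10 (Eastvale, w=9) → cum 88
  km 19 (Westmoor, w=9) → cum 97
  km 27 (Midtown, w=90) → cum 187  ≥ 121 → median here
  km 37 (Hillcrest, w=55) → cum 242
Optimal location: km 27.

x = 27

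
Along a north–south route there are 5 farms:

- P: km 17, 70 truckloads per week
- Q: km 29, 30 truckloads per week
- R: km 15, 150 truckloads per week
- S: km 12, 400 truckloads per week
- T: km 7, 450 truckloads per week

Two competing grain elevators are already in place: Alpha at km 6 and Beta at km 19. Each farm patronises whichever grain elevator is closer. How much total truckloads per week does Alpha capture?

The indifferent point is the midpoint (6+19)/2 = 12.5; farms left of it (closer to Alpha at 6) go to Alpha, those right go to Beta.
  T at 7 (w=450) → Alpha
  S at 12 (w=400) → Alpha
  R at 15 (w=150) → Beta
  P at 17 (w=70) → Beta
  Q at 29 (w=30) → Beta
Alpha captures 850; Beta captures 250.

850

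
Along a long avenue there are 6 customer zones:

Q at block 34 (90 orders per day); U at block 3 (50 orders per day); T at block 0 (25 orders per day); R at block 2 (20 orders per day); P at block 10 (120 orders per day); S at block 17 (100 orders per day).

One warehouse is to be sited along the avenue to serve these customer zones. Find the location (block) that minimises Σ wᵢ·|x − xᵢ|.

x = 10

For a sum of weighted absolute distances on a line, the optimum is the weighted median (not the mean). Total weight W = 405; half-weight = 202.5.
Sort by position and accumulate weight:
  block 0 (T, w=25) → cum 25
  block 2 (R, w=20) → cum 45
  block 3 (U, w=50) → cum 95
  block 10 (P, w=120) → cum 215  ≥ 202.5 → median here
  block 17 (S, w=100) → cum 315
  block 34 (Q, w=90) → cum 405
Optimal location: block 10.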